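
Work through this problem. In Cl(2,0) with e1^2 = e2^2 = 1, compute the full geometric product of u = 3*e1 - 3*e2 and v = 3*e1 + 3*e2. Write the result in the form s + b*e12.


Expand: (3*e1 - 3*e2)(3*e1 + 3*e2)
= 3*3*e1e1 + 3*3*e1e2 + (-3)*3*e2e1 + (-3)*3*e2e2
Using e1^2 = e2^2 = 1, e2e1 = -e1e2:
Scalar part s = 3*3 + (-3)*3 = 9 + (-9) = 0
Bivector part b = 3*3 - (-3)*3 = 9 - (-9) = 18
uv = 0 + 18*e12


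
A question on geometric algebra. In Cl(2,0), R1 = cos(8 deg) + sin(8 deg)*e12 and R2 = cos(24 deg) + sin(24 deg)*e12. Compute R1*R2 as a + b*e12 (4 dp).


Same-plane rotors commute and their half-angles add:
R1*R2 = cos(a1 + a2) + sin(a1 + a2)*e12.
a1 + a2 = 8 + 24 = 32 deg
cos(32 deg) = 0.8480
sin(32 deg) = 0.5299
R1*R2 = 0.8480 + 0.5299*e12


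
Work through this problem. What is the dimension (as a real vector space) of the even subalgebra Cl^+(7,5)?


Even subalgebra dimension = 2^(n-1)
n = 7 + 5 = 12
2^(12 - 1) = 2^11 = 2048
Verification: sum of C(12,k) for even k = 1 + 66 + 495 + 924 + 495 + 66 + 1 = 2048
Result = 2048


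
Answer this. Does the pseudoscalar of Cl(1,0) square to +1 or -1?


The pseudoscalar I = e1...e_n (product of all n generators) of Cl(p,q) satisfies I^2 = (-1)^(q + n(n-1)/2).
p = 1, q = 0, n = p + q = 1
n(n-1)/2 = 1 * 0 / 2 = 0
Exponent = q + n(n-1)/2 = 0 + 0 = 0
I^2 = (-1)^0 = +1


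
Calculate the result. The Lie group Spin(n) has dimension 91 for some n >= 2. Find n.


dim Spin(n) = dim so(n) = n(n-1)/2.
Solve n(n-1)/2 = 91, i.e. n^2 - n - 182 = 0.
Discriminant = 1 + 8*91 = 729
n = (1 + sqrt(729))/2 = (1 + 27)/2 = 14


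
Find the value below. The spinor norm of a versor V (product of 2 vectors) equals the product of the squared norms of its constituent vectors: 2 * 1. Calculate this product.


Spinor norm N(V) = |v1|^2 * |v2|^2 * ... * |v2|^2
= 2 * 1
Running product: 2, 2
N(V) = 2


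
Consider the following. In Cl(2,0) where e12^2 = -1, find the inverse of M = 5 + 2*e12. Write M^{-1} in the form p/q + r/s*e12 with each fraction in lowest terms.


M = 5 + 2*e12, where e12^2 = -1.
Since M commutes with its reverse ~M = a - b*e12, M * ~M = a^2 - b^2*e12^2 = a^2 + b^2.
So M^{-1} = ~M / (a^2 + b^2) = (a - b*e12)/(a^2 + b^2).
a^2 + b^2 = 25 + 4 = 29
Scalar part = 5/29 = 5/29
Bivector coeff = -2/29 = -2/29
M^{-1} = 5/29 - 2/29*e12


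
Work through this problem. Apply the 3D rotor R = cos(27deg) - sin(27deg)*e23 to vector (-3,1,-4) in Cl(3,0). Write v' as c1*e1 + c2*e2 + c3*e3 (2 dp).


Rotor R = cos(27deg) - sin(27deg)*e23
Rotation angle theta = 2 * 27 = 54 degrees in the e23 plane (e2 -> e3).
The component perpendicular to the plane (e1) is invariant: v'_1 = v1 = -3.00
cos(54deg) = 0.5878, sin(54deg) = 0.8090
v'_2 = v2*cos(theta) - v3*sin(theta) = 1*0.5878 - (-4)*0.8090 = 3.82
v'_3 = v2*sin(theta) + v3*cos(theta) = 1*0.8090 + (-4)*0.5878 = -1.54
v' = -3.00*e1 + 3.82*e2 - 1.54*e3


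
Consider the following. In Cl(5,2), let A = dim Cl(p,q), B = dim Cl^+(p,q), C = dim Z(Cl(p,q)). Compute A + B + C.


n = 5 + 2 = 7
Total dim = 2^7 = 128
Even subalgebra dim = 2^6 = 64
n is odd, so center dim = 2
Sum = 128 + 64 + 2 = 194


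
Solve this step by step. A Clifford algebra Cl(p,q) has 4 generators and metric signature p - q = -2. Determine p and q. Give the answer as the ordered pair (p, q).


We need p + q = 4 and p - q = -2.
Adding: 2p = 4 + (-2) = 2, so p = 1.
Then q = 4 - 1 = 3.
(p, q) = (1, 3)


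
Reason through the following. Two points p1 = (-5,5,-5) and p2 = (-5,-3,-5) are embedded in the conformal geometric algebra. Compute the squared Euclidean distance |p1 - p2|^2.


p1 - p2 = (0, 8, 0)
|p1 - p2|^2 = 0^2 + 8^2 + 0^2
= 0 + 64 + 0
= 64


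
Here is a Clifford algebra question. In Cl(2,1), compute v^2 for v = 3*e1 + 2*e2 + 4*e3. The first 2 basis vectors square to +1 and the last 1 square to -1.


v^2 = sum of c_i^2 * e_i^2
Positive signature terms (e_i^2 = +1): 3^2 + 2^2 = 13
Negative signature terms (e_j^2 = -1): 4^2 = 16
v^2 = 13 - 16 = -3


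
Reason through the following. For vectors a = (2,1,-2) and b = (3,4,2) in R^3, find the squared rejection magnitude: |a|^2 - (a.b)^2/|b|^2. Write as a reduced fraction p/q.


|a|^2 = 2^2 + 1^2 + (-2)^2 = 9
|b|^2 = 3^2 + 4^2 + 2^2 = 29
a . b = 2*3 + 1*4 + (-2)*2 = 6
(a.b)^2 = 6^2 = 36
|rej|^2 = 9 - 36/29
= (261 - 36)/29
= 225/29
In lowest terms: 225/29


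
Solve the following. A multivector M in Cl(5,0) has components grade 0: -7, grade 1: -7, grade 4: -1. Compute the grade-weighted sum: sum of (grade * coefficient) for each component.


Grade-weighted sum = sum of grade_k * coefficient_k
0*(-7) = 0
1*(-7) = -7
4*(-1) = -4
Total = 0 + (-7) + (-4) = -11


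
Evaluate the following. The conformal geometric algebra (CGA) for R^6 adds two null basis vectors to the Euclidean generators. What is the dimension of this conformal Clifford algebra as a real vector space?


The conformal model of R^6 uses Cl(7,1): the 6 Euclidean generators plus two extra orthogonal generators e+ (e+^2 = +1) and e- (e-^2 = -1), from which the null vectors e0, einf are built.
Number of generators m = 6 + 2 = 8.
dim Cl(p,q) = 2^m = 2^8 = 256


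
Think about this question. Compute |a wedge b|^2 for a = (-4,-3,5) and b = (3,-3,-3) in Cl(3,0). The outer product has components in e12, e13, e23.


a wedge b = (a1*b2 - a2*b1)*e12 + (a1*b3 - a3*b1)*e13 + (a2*b3 - a3*b2)*e23
e12 coeff: (-4)*(-3) - (-3)*3 = 12 - (-9) = 21
e13 coeff: (-4)*(-3) - 5*3 = 12 - 15 = -3
e23 coeff: (-3)*(-3) - 5*(-3) = 9 - (-15) = 24
|a wedge b|^2 = 21^2 + (-3)^2 + 24^2
= 441 + 9 + 576
= 1026


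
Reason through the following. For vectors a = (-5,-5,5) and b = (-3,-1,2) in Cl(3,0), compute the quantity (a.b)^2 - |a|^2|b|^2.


a . b = (-5)*(-3) + (-5)*(-1) + 5*2
= 15 + 5 + 10 = 30
|a|^2 = (-5)^2 + (-5)^2 + 5^2 = 75
|b|^2 = (-3)^2 + (-1)^2 + 2^2 = 14
(a.b)^2 = 30^2 = 900
|a|^2 * |b|^2 = 75 * 14 = 1050
Result = 900 - 1050 = -150


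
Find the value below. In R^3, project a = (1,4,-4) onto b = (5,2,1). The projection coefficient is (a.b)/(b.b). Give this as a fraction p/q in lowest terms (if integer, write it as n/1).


Projection coefficient = (a . b) / (b . b)
a . b = 1*5 + 4*2 + (-4)*1
= 5 + 8 + (-4) = 9
b . b = 5^2 + 2^2 + 1^2
= 25 + 4 + 1 = 30
Coefficient = 9/30
In lowest terms: 3/10


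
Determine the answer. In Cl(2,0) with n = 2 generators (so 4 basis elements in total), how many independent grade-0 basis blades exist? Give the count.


Number of grade-k basis blades in Cl(p,q) with n = p + q is C(n, k).
n = 2 + 0 = 2
C(2, 0) = 2! / (0! * 2!)
= 2 / (1 * 2)
= 1


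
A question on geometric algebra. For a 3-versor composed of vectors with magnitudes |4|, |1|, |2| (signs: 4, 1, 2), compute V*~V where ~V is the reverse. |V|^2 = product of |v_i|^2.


Each vector v_i has |v_i|^2 = s_i^2
Squared scales: 4^2 = 16, 1^2 = 1, 2^2 = 4
|V|^2 = 16 * 1 * 4
= 64


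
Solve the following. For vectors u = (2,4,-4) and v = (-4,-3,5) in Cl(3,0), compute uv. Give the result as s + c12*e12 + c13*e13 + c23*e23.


In Cl(3,0): e_i^2 = 1, e_ie_j = -e_je_i for i != j.
Scalar part = u . v = 2*(-4) + 4*(-3) + (-4)*5
= -8 + (-12) + (-20) = -40
e12 coeff = 2*(-3) - 4*(-4) = -6 - (-16) = 10
e13 coeff = 2*5 - (-4)*(-4) = 10 - 16 = -6
e23 coeff = 4*5 - (-4)*(-3) = 20 - 12 = 8
uv = -40 + 10*e12 - 6*e13 + 8*e23


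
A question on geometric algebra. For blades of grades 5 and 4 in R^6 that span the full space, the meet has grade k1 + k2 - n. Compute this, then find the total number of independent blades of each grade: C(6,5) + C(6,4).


Meet grade = grade(A) + grade(B) - n
= 5 + 4 - 6 = 3
C(6,5) = 6
C(6,4) = 15
dim_A + dim_B = 6 + 15 = 21


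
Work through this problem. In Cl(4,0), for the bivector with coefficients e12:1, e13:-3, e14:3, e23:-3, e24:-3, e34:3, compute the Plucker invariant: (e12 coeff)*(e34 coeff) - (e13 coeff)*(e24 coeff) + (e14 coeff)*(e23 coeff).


Plucker relation: af - be + cd
a*f = 1*3 = 3
b*e = (-3)*(-3) = 9
c*d = 3*(-3) = -9
af - be + cd = 3 - 9 + (-9)
= -15


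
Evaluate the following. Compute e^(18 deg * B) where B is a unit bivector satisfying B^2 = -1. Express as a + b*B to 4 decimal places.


For a unit bivector B with B^2 = -1, the exponential series gives
e^(theta*B) = cos(theta) + sin(theta)*B (the GA analogue of Euler's formula).
theta = 18 degrees = 0.314159 rad
cos(18 deg) = 0.9511
sin(18 deg) = 0.3090
exp(theta*B) = 0.9511 + 0.3090*B


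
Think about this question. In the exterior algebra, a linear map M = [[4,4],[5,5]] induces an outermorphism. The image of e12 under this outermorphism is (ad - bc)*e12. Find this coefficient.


The outermorphism of a linear map f sends e1^e2 to f(e1)^f(e2).
f(e1) = 4*e1 + 5*e2
f(e2) = 4*e1 + 5*e2
f(e1) ^ f(e2) = (4*e1 + 5*e2) ^ (4*e1 + 5*e2)
= 4*5*e12 + 5*4*e21
= (20 - 20)*e12
= 0*e12
Coefficient = 0


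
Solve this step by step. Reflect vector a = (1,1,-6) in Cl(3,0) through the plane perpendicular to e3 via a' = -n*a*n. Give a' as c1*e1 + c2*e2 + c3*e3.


Reflection formula: a' = -n*a*n, with n = e3 (unit vector, n^2 = 1).
For reflection through hyperplane perp to e3:
The component along e3 flips sign, others stay.
a = (1, 1, -6)
a' = (1, 1, 6)
a' = 1*e1 + 1*e2 + 6*e3


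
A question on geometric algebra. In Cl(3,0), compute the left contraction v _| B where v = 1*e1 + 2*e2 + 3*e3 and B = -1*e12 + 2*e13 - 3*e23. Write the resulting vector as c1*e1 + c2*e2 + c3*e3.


Left contraction v _| B = <vB>_1 (grade-1 part of the geometric product vB).
Using e1_|e12 = e2, e2_|e12 = -e1, e1_|e13 = e3, e3_|e13 = -e1, e2_|e23 = e3, e3_|e23 = -e2:
e1 coeff: -v2*b12 - v3*b13 = -(2)*(-1) - (3)*(2) = -4
e2 coeff: v1*b12 - v3*b23 = (1)*(-1) - (3)*(-3) = 8
e3 coeff: v1*b13 + v2*b23 = (1)*(2) + (2)*(-3) = -4
v _| B = -4*e1 + 8*e2 - 4*e3


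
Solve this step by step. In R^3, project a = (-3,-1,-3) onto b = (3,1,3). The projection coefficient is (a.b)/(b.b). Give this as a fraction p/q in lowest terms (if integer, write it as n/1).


Projection coefficient = (a . b) / (b . b)
a . b = (-3)*3 + (-1)*1 + (-3)*3
= -9 + (-1) + (-9) = -19
b . b = 3^2 + 1^2 + 3^2
= 9 + 1 + 9 = 19
Coefficient = -19/19
In lowest terms: -1/1


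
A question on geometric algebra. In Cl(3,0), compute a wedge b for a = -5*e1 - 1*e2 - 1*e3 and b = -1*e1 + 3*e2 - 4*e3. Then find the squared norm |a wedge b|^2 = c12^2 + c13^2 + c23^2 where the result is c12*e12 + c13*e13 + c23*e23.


a wedge b = (a1*b2 - a2*b1)*e12 + (a1*b3 - a3*b1)*e13 + (a2*b3 - a3*b2)*e23
e12 coeff: (-5)*3 - (-1)*(-1) = -15 - 1 = -16
e13 coeff: (-5)*(-4) - (-1)*(-1) = 20 - 1 = 19
e23 coeff: (-1)*(-4) - (-1)*3 = 4 - (-3) = 7
|a wedge b|^2 = (-16)^2 + 19^2 + 7^2
= 256 + 361 + 49
= 666


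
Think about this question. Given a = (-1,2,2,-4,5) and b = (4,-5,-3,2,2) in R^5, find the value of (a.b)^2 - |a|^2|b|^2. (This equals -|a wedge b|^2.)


a . b = (-1)*4 + 2*(-5) + 2*(-3) + (-4)*2 + 5*2
= -4 + (-10) + (-6) + (-8) + 10 = -18
|a|^2 = (-1)^2 + 2^2 + 2^2 + (-4)^2 + 5^2 = 50
|b|^2 = 4^2 + (-5)^2 + (-3)^2 + 2^2 + 2^2 = 58
(a.b)^2 = (-18)^2 = 324
|a|^2 * |b|^2 = 50 * 58 = 2900
Result = 324 - 2900 = -2576


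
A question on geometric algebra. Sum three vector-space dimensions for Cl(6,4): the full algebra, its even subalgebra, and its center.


n = 6 + 4 = 10
Total dim = 2^10 = 1024
Even subalgebra dim = 2^9 = 512
n is even, so center dim = 1
Sum = 1024 + 512 + 1 = 1537


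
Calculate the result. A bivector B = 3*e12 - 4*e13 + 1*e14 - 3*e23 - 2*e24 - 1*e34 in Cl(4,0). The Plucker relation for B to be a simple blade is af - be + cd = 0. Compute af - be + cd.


Plucker relation: af - be + cd
a*f = 3*(-1) = -3
b*e = (-4)*(-2) = 8
c*d = 1*(-3) = -3
af - be + cd = -3 - 8 + (-3)
= -14


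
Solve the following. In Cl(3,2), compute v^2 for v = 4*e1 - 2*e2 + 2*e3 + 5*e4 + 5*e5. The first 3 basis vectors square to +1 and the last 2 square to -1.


v^2 = sum of c_i^2 * e_i^2
Positive signature terms (e_i^2 = +1): 4^2 + (-2)^2 + 2^2 = 24
Negative signature terms (e_j^2 = -1): 5^2 + 5^2 = 50
v^2 = 24 - 50 = -26


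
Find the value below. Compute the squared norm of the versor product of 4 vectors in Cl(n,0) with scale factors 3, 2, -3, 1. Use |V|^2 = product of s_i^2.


Each vector v_i has |v_i|^2 = s_i^2
Squared scales: 3^2 = 9, 2^2 = 4, (-3)^2 = 9, 1^2 = 1
|V|^2 = 9 * 4 * 9 * 1
= 324


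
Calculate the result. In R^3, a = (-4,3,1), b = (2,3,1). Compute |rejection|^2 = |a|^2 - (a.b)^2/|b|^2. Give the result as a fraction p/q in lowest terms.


|a|^2 = (-4)^2 + 3^2 + 1^2 = 26
|b|^2 = 2^2 + 3^2 + 1^2 = 14
a . b = (-4)*2 + 3*3 + 1*1 = 2
(a.b)^2 = 2^2 = 4
|rej|^2 = 26 - 4/14
= (364 - 4)/14
= 360/14
In lowest terms: 180/7


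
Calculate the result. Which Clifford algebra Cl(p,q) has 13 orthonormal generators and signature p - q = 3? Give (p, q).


We need p + q = 13 and p - q = 3.
Adding: 2p = 13 + 3 = 16, so p = 8.
Then q = 13 - 8 = 5.
(p, q) = (8, 5)


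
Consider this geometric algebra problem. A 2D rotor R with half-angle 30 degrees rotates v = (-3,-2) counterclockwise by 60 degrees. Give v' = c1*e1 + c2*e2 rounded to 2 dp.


Rotor R = cos(30deg) - sin(30deg)*e12
Rotation angle theta = 2 * 30 = 60 degrees
v' = R*v*~R rotates v by theta.
cos(60deg) = 0.5000, sin(60deg) = 0.8660
v'_1 = -3*cos(60deg) - (-2)*sin(60deg)
= -3*0.5000 - (-2)*0.8660
= 0.23
v'_2 = -3*sin(60deg) + (-2)*cos(60deg)
= -3*0.8660 + (-2)*0.5000
= -3.60
v' = 0.23*e1 - 3.60*e2


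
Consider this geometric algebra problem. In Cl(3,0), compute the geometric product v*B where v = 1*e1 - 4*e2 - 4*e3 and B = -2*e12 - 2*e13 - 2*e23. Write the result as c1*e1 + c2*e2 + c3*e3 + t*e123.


vB has grade-1 (vector) and grade-3 (trivector) parts: vB = (v _| B) + (v ^ B).
Vector part <vB>_1:
  e1: -v2*b12 - v3*b13 = -(-4)*(-2) - (-4)*(-2) = -16
  e2: v1*b12 - v3*b23 = (1)*(-2) - (-4)*(-2) = -10
  e3: v1*b13 + v2*b23 = (1)*(-2) + (-4)*(-2) = 6
Trivector part <vB>_3:
  e123: v1*b23 - v2*b13 + v3*b12 = (1)*(-2) - (-4)*(-2) + (-4)*(-2) = -2
vB = -16*e1 - 10*e2 + 6*e3 - 2*e123


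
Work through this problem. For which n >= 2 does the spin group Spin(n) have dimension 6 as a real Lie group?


dim Spin(n) = dim so(n) = n(n-1)/2.
Solve n(n-1)/2 = 6, i.e. n^2 - n - 12 = 0.
Discriminant = 1 + 8*6 = 49
n = (1 + sqrt(49))/2 = (1 + 7)/2 = 4


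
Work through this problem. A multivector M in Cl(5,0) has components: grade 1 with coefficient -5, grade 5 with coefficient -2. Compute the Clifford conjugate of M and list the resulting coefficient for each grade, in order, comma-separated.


Clifford conjugate sign for grade k: (-1)^(k(k+1)/2)
Grade 1: (-1)^(1*2/2) = (-1)^1 = -1, coeff -5 -> 5
Grade 5: (-1)^(5*6/2) = (-1)^15 = -1, coeff -2 -> 2
Conjugated coefficients: 5, 2


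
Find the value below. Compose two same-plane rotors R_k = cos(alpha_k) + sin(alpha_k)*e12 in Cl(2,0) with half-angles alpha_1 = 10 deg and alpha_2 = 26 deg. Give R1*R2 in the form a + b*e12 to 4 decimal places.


Same-plane rotors commute and their half-angles add:
R1*R2 = cos(a1 + a2) + sin(a1 + a2)*e12.
a1 + a2 = 10 + 26 = 36 deg
cos(36 deg) = 0.8090
sin(36 deg) = 0.5878
R1*R2 = 0.8090 + 0.5878*e12


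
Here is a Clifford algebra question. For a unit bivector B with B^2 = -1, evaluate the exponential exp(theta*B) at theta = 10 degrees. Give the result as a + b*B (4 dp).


For a unit bivector B with B^2 = -1, the exponential series gives
e^(theta*B) = cos(theta) + sin(theta)*B (the GA analogue of Euler's formula).
theta = 10 degrees = 0.174533 rad
cos(10 deg) = 0.9848
sin(10 deg) = 0.1736
exp(theta*B) = 0.9848 + 0.1736*B


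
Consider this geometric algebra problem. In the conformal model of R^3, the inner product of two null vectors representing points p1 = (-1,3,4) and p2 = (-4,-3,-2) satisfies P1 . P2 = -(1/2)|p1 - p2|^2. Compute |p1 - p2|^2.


p1 - p2 = (3, 6, 6)
|p1 - p2|^2 = 3^2 + 6^2 + 6^2
= 9 + 36 + 36
= 81


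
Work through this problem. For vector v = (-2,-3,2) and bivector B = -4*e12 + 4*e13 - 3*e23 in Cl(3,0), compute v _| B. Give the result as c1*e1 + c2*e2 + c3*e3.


Left contraction v _| B = <vB>_1 (grade-1 part of the geometric product vB).
Using e1_|e12 = e2, e2_|e12 = -e1, e1_|e13 = e3, e3_|e13 = -e1, e2_|e23 = e3, e3_|e23 = -e2:
e1 coeff: -v2*b12 - v3*b13 = -(-3)*(-4) - (2)*(4) = -20
e2 coeff: v1*b12 - v3*b23 = (-2)*(-4) - (2)*(-3) = 14
e3 coeff: v1*b13 + v2*b23 = (-2)*(4) + (-3)*(-3) = 1
v _| B = -20*e1 + 14*e2 + 1*e3


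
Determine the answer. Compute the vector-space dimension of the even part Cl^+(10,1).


Even subalgebra dimension = 2^(n-1)
n = 10 + 1 = 11
2^(11 - 1) = 2^10 = 1024
Verification: sum of C(11,k) for even k = 1 + 55 + 330 + 462 + 165 + 11 = 1024
Result = 1024


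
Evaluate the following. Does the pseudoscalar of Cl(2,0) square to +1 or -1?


The pseudoscalar I = e1...e_n (product of all n generators) of Cl(p,q) satisfies I^2 = (-1)^(q + n(n-1)/2).
p = 2, q = 0, n = p + q = 2
n(n-1)/2 = 2 * 1 / 2 = 1
Exponent = q + n(n-1)/2 = 0 + 1 = 1
I^2 = (-1)^1 = -1


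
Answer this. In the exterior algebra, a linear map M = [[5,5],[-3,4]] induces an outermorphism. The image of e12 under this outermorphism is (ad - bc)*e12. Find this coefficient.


The outermorphism of a linear map f sends e1^e2 to f(e1)^f(e2).
f(e1) = 5*e1 - 3*e2
f(e2) = 5*e1 + 4*e2
f(e1) ^ f(e2) = (5*e1 - 3*e2) ^ (5*e1 + 4*e2)
= 5*4*e12 + (-3)*5*e21
= (20 - (-15))*e12
= 35*e12
Coefficient = 35


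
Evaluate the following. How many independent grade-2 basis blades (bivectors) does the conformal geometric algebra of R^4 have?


The conformal model of R^4 uses Cl(5,1) with m = 4 + 2 = 6 generators.
Number of grade-2 blades = C(m, 2) = C(6, 2)
= 6*5/2 = 15


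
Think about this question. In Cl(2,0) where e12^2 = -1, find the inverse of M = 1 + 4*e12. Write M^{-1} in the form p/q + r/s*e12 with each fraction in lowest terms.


M = 1 + 4*e12, where e12^2 = -1.
Since M commutes with its reverse ~M = a - b*e12, M * ~M = a^2 - b^2*e12^2 = a^2 + b^2.
So M^{-1} = ~M / (a^2 + b^2) = (a - b*e12)/(a^2 + b^2).
a^2 + b^2 = 1 + 16 = 17
Scalar part = 1/17 = 1/17
Bivector coeff = -4/17 = -4/17
M^{-1} = 1/17 - 4/17*e12


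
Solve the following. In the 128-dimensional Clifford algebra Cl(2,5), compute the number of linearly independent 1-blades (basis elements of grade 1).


Number of grade-k basis blades in Cl(p,q) with n = p + q is C(n, k).
n = 2 + 5 = 7
C(7, 1) = 7! / (1! * 6!)
= 5040 / (1 * 720)
= 7


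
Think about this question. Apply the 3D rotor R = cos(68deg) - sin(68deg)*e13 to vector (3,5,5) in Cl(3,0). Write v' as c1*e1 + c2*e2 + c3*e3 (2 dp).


Rotor R = cos(68deg) - sin(68deg)*e13
Rotation angle theta = 2 * 68 = 136 degrees in the e13 plane (e1 -> e3).
The component perpendicular to the plane (e2) is invariant: v'_2 = v2 = 5.00
cos(136deg) = -0.7193, sin(136deg) = 0.6947
v'_1 = v1*cos(theta) - v3*sin(theta) = 3*(-0.7193) - 5*0.6947 = -5.63
v'_3 = v1*sin(theta) + v3*cos(theta) = 3*0.6947 + 5*(-0.7193) = -1.51
v' = -5.63*e1 + 5.00*e2 - 1.51*e3


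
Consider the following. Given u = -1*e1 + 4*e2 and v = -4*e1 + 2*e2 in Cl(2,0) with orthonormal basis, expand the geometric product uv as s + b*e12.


Expand: (-1*e1 + 4*e2)(-4*e1 + 2*e2)
= (-1)*(-4)*e1e1 + (-1)*2*e1e2 + 4*(-4)*e2e1 + 4*2*e2e2
Using e1^2 = e2^2 = 1, e2e1 = -e1e2:
Scalar part s = (-1)*(-4) + 4*2 = 4 + 8 = 12
Bivector part b = (-1)*2 - 4*(-4) = -2 - (-16) = 14
uv = 12 + 14*e12


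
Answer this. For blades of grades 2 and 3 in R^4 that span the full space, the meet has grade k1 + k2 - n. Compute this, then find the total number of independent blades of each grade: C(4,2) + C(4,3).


Meet grade = grade(A) + grade(B) - n
= 2 + 3 - 4 = 1
C(4,2) = 6
C(4,3) = 4
dim_A + dim_B = 6 + 4 = 10


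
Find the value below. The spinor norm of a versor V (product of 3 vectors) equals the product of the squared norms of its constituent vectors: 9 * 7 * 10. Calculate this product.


Spinor norm N(V) = |v1|^2 * |v2|^2 * ... * |v3|^2
= 9 * 7 * 10
Running product: 9, 63, 630
N(V) = 630


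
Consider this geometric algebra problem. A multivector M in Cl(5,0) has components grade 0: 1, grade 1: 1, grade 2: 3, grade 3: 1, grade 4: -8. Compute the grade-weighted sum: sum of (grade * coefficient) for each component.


Grade-weighted sum = sum of grade_k * coefficient_k
0*1 = 0
1*1 = 1
2*3 = 6
3*1 = 3
4*(-8) = -32
Total = 0 + 1 + 6 + 3 + (-32) = -22


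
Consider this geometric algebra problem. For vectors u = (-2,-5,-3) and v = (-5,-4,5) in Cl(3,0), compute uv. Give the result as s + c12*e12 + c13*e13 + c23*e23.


In Cl(3,0): e_i^2 = 1, e_ie_j = -e_je_i for i != j.
Scalar part = u . v = (-2)*(-5) + (-5)*(-4) + (-3)*5
= 10 + 20 + (-15) = 15
e12 coeff = (-2)*(-4) - (-5)*(-5) = 8 - 25 = -17
e13 coeff = (-2)*5 - (-3)*(-5) = -10 - 15 = -25
e23 coeff = (-5)*5 - (-3)*(-4) = -25 - 12 = -37
uv = 15 - 17*e12 - 25*e13 - 37*e23


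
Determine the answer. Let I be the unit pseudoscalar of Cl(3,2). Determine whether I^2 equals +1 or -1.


The pseudoscalar I = e1...e_n (product of all n generators) of Cl(p,q) satisfies I^2 = (-1)^(q + n(n-1)/2).
p = 3, q = 2, n = p + q = 5
n(n-1)/2 = 5 * 4 / 2 = 10
Exponent = q + n(n-1)/2 = 2 + 10 = 12
I^2 = (-1)^12 = +1


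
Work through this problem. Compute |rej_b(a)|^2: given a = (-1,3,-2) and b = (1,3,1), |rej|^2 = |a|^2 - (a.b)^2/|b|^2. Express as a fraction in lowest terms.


|a|^2 = (-1)^2 + 3^2 + (-2)^2 = 14
|b|^2 = 1^2 + 3^2 + 1^2 = 11
a . b = (-1)*1 + 3*3 + (-2)*1 = 6
(a.b)^2 = 6^2 = 36
|rej|^2 = 14 - 36/11
= (154 - 36)/11
= 118/11
In lowest terms: 118/11


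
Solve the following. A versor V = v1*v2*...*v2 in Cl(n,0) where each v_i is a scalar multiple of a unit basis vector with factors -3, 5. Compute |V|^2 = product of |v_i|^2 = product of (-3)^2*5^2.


Each vector v_i has |v_i|^2 = s_i^2
Squared scales: (-3)^2 = 9, 5^2 = 25
|V|^2 = 9 * 25
= 225


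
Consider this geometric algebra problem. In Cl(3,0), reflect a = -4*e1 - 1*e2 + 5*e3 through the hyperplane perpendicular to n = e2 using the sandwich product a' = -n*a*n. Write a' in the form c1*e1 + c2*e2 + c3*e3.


Reflection formula: a' = -n*a*n, with n = e2 (unit vector, n^2 = 1).
For reflection through hyperplane perp to e2:
The component along e2 flips sign, others stay.
a = (-4, -1, 5)
a' = (-4, 1, 5)
a' = -4*e1 + 1*e2 + 5*e3


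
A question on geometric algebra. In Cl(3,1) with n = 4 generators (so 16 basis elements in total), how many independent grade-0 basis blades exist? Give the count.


Number of grade-k basis blades in Cl(p,q) with n = p + q is C(n, k).
n = 3 + 1 = 4
C(4, 0) = 4! / (0! * 4!)
= 24 / (1 * 24)
= 1


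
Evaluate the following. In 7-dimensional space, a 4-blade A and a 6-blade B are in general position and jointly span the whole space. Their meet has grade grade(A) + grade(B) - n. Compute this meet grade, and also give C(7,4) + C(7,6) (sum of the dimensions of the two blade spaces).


Meet grade = grade(A) + grade(B) - n
= 4 + 6 - 7 = 3
C(7,4) = 35
C(7,6) = 7
dim_A + dim_B = 35 + 7 = 42


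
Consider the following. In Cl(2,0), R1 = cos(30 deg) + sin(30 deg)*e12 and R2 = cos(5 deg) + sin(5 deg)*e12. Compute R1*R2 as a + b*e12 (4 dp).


Same-plane rotors commute and their half-angles add:
R1*R2 = cos(a1 + a2) + sin(a1 + a2)*e12.
a1 + a2 = 30 + 5 = 35 deg
cos(35 deg) = 0.8192
sin(35 deg) = 0.5736
R1*R2 = 0.8192 + 0.5736*e12


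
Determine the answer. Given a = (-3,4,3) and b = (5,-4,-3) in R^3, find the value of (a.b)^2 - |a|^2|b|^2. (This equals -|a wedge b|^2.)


a . b = (-3)*5 + 4*(-4) + 3*(-3)
= -15 + (-16) + (-9) = -40
|a|^2 = (-3)^2 + 4^2 + 3^2 = 34
|b|^2 = 5^2 + (-4)^2 + (-3)^2 = 50
(a.b)^2 = (-40)^2 = 1600
|a|^2 * |b|^2 = 34 * 50 = 1700
Result = 1600 - 1700 = -100


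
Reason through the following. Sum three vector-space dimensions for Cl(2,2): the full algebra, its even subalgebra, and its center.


n = 2 + 2 = 4
Total dim = 2^4 = 16
Even subalgebra dim = 2^3 = 8
n is even, so center dim = 1
Sum = 16 + 8 + 1 = 25


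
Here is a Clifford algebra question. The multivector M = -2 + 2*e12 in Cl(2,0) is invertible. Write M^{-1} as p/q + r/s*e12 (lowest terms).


M = -2 + 2*e12, where e12^2 = -1.
Since M commutes with its reverse ~M = a - b*e12, M * ~M = a^2 - b^2*e12^2 = a^2 + b^2.
So M^{-1} = ~M / (a^2 + b^2) = (a - b*e12)/(a^2 + b^2).
a^2 + b^2 = 4 + 4 = 8
Scalar part = -2/8 = -1/4
Bivector coeff = -2/8 = -1/4
M^{-1} = -1/4 - 1/4*e12


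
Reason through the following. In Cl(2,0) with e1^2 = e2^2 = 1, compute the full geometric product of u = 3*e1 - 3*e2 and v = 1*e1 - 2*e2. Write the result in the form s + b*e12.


Expand: (3*e1 - 3*e2)(1*e1 - 2*e2)
= 3*1*e1e1 + 3*(-2)*e1e2 + (-3)*1*e2e1 + (-3)*(-2)*e2e2
Using e1^2 = e2^2 = 1, e2e1 = -e1e2:
Scalar part s = 3*1 + (-3)*(-2) = 3 + 6 = 9
Bivector part b = 3*(-2) - (-3)*1 = -6 - (-3) = -3
uv = 9 - 3*e12


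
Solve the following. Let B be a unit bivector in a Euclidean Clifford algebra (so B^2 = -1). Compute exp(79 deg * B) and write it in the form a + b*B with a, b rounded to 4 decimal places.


For a unit bivector B with B^2 = -1, the exponential series gives
e^(theta*B) = cos(theta) + sin(theta)*B (the GA analogue of Euler's formula).
theta = 79 degrees = 1.37881 rad
cos(79 deg) = 0.1908
sin(79 deg) = 0.9816
exp(theta*B) = 0.1908 + 0.9816*B


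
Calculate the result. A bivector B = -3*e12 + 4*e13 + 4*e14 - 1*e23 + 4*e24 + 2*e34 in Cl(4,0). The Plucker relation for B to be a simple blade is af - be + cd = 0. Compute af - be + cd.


Plucker relation: af - be + cd
a*f = (-3)*2 = -6
b*e = 4*4 = 16
c*d = 4*(-1) = -4
af - be + cd = -6 - 16 + (-4)
= -26


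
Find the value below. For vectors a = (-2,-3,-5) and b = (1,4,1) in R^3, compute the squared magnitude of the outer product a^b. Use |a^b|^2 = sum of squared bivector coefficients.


a wedge b = (a1*b2 - a2*b1)*e12 + (a1*b3 - a3*b1)*e13 + (a2*b3 - a3*b2)*e23
e12 coeff: (-2)*4 - (-3)*1 = -8 - (-3) = -5
e13 coeff: (-2)*1 - (-5)*1 = -2 - (-5) = 3
e23 coeff: (-3)*1 - (-5)*4 = -3 - (-20) = 17
|a wedge b|^2 = (-5)^2 + 3^2 + 17^2
= 25 + 9 + 289
= 323


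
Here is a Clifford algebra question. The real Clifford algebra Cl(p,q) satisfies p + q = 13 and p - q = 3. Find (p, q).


We need p + q = 13 and p - q = 3.
Adding: 2p = 13 + 3 = 16, so p = 8.
Then q = 13 - 8 = 5.
(p, q) = (8, 5)


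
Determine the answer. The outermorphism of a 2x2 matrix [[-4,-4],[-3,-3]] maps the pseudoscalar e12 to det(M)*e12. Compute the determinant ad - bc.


The outermorphism of a linear map f sends e1^e2 to f(e1)^f(e2).
f(e1) = -4*e1 - 3*e2
f(e2) = -4*e1 - 3*e2
f(e1) ^ f(e2) = (-4*e1 - 3*e2) ^ (-4*e1 - 3*e2)
= (-4)*(-3)*e12 + (-3)*(-4)*e21
= (12 - 12)*e12
= 0*e12
Coefficient = 0


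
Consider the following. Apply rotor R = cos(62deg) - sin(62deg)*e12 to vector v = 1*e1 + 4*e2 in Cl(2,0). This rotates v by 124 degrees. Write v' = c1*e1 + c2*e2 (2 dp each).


Rotor R = cos(62deg) - sin(62deg)*e12
Rotation angle theta = 2 * 62 = 124 degrees
v' = R*v*~R rotates v by theta.
cos(124deg) = -0.5592, sin(124deg) = 0.8290
v'_1 = 1*cos(124deg) - 4*sin(124deg)
= 1*(-0.5592) - 4*0.8290
= -3.88
v'_2 = 1*sin(124deg) + 4*cos(124deg)
= 1*0.8290 + 4*(-0.5592)
= -1.41
v' = -3.88*e1 - 1.41*e2


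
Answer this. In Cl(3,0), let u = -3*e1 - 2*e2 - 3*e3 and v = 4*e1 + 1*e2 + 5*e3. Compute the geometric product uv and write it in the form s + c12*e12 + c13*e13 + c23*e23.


In Cl(3,0): e_i^2 = 1, e_ie_j = -e_je_i for i != j.
Scalar part = u . v = (-3)*4 + (-2)*1 + (-3)*5
= -12 + (-2) + (-15) = -29
e12 coeff = (-3)*1 - (-2)*4 = -3 - (-8) = 5
e13 coeff = (-3)*5 - (-3)*4 = -15 - (-12) = -3
e23 coeff = (-2)*5 - (-3)*1 = -10 - (-3) = -7
uv = -29 + 5*e12 - 3*e13 - 7*e23


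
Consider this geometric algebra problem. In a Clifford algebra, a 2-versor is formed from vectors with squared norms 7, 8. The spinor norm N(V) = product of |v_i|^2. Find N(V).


Spinor norm N(V) = |v1|^2 * |v2|^2 * ... * |v2|^2
= 7 * 8
Running product: 7, 56
N(V) = 56


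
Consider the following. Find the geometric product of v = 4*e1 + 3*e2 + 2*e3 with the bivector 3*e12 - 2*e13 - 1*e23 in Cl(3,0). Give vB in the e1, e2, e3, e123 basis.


vB has grade-1 (vector) and grade-3 (trivector) parts: vB = (v _| B) + (v ^ B).
Vector part <vB>_1:
  e1: -v2*b12 - v3*b13 = -(3)*(3) - (2)*(-2) = -5
  e2: v1*b12 - v3*b23 = (4)*(3) - (2)*(-1) = 14
  e3: v1*b13 + v2*b23 = (4)*(-2) + (3)*(-1) = -11
Trivector part <vB>_3:
  e123: v1*b23 - v2*b13 + v3*b12 = (4)*(-1) - (3)*(-2) + (2)*(3) = 8
vB = -5*e1 + 14*e2 - 11*e3 + 8*e123


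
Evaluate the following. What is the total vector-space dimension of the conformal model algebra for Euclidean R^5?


The conformal model of R^5 uses Cl(6,1): the 5 Euclidean generators plus two extra orthogonal generators e+ (e+^2 = +1) and e- (e-^2 = -1), from which the null vectors e0, einf are built.
Number of generators m = 5 + 2 = 7.
dim Cl(p,q) = 2^m = 2^7 = 128


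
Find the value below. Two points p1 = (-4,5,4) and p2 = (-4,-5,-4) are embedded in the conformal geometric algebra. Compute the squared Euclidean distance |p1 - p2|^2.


p1 - p2 = (0, 10, 8)
|p1 - p2|^2 = 0^2 + 10^2 + 8^2
= 0 + 100 + 64
= 164


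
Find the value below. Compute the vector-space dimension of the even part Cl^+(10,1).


Even subalgebra dimension = 2^(n-1)
n = 10 + 1 = 11
2^(11 - 1) = 2^10 = 1024
Verification: sum of C(11,k) for even k = 1 + 55 + 330 + 462 + 165 + 11 = 1024
Result = 1024


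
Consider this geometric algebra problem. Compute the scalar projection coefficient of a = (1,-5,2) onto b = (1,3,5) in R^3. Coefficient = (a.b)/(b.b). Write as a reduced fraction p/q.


Projection coefficient = (a . b) / (b . b)
a . b = 1*1 + (-5)*3 + 2*5
= 1 + (-15) + 10 = -4
b . b = 1^2 + 3^2 + 5^2
= 1 + 9 + 25 = 35
Coefficient = -4/35
In lowest terms: -4/35


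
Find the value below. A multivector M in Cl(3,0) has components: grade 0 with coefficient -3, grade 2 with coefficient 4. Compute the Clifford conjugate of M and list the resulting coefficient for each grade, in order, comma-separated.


Clifford conjugate sign for grade k: (-1)^(k(k+1)/2)
Grade 0: (-1)^(0*1/2) = (-1)^0 = 1, coeff -3 -> -3
Grade 2: (-1)^(2*3/2) = (-1)^3 = -1, coeff 4 -> -4
Conjugated coefficients: -3, -4


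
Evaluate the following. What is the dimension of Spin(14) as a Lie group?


Spin(n) double-covers SO(n); both have Lie algebra so(n) of dimension n(n-1)/2.
n = 14
n(n-1) = 14 * 13 = 182
dim Spin(14) = 182/2 = 91


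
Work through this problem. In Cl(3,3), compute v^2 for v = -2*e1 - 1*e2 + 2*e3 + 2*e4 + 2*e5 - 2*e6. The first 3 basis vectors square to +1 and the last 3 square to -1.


v^2 = sum of c_i^2 * e_i^2
Positive signature terms (e_i^2 = +1): (-2)^2 + (-1)^2 + 2^2 = 9
Negative signature terms (e_j^2 = -1): 2^2 + 2^2 + (-2)^2 = 12
v^2 = 9 - 12 = -3


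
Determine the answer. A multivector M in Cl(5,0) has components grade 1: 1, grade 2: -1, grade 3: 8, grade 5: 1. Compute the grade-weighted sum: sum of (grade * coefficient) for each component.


Grade-weighted sum = sum of grade_k * coefficient_k
1*1 = 1
2*(-1) = -2
3*8 = 24
5*1 = 5
Total = 1 + (-2) + 24 + 5 = 28


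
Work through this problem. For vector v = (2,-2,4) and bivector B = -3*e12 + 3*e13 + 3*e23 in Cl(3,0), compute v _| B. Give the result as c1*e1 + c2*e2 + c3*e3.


Left contraction v _| B = <vB>_1 (grade-1 part of the geometric product vB).
Using e1_|e12 = e2, e2_|e12 = -e1, e1_|e13 = e3, e3_|e13 = -e1, e2_|e23 = e3, e3_|e23 = -e2:
e1 coeff: -v2*b12 - v3*b13 = -(-2)*(-3) - (4)*(3) = -18
e2 coeff: v1*b12 - v3*b23 = (2)*(-3) - (4)*(3) = -18
e3 coeff: v1*b13 + v2*b23 = (2)*(3) + (-2)*(3) = 0
v _| B = -18*e1 - 18*e2 + 0*e3


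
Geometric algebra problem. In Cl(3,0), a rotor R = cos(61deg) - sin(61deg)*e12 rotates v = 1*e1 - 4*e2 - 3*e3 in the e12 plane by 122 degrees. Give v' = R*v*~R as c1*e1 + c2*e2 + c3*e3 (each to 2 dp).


Rotor R = cos(61deg) - sin(61deg)*e12
Rotation angle theta = 2 * 61 = 122 degrees in the e12 plane (e1 -> e2).
The component perpendicular to the plane (e3) is invariant: v'_3 = v3 = -3.00
cos(122deg) = -0.5299, sin(122deg) = 0.8480
v'_1 = v1*cos(theta) - v2*sin(theta) = 1*(-0.5299) - (-4)*0.8480 = 2.86
v'_2 = v1*sin(theta) + v2*cos(theta) = 1*0.8480 + (-4)*(-0.5299) = 2.97
v' = 2.86*e1 + 2.97*e2 - 3.00*e3


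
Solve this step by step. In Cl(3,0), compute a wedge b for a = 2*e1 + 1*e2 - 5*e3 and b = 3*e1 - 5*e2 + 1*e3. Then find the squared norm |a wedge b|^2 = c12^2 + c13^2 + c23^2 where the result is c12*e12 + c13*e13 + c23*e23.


a wedge b = (a1*b2 - a2*b1)*e12 + (a1*b3 - a3*b1)*e13 + (a2*b3 - a3*b2)*e23
e12 coeff: 2*(-5) - 1*3 = -10 - 3 = -13
e13 coeff: 2*1 - (-5)*3 = 2 - (-15) = 17
e23 coeff: 1*1 - (-5)*(-5) = 1 - 25 = -24
|a wedge b|^2 = (-13)^2 + 17^2 + (-24)^2
= 169 + 289 + 576
= 1034


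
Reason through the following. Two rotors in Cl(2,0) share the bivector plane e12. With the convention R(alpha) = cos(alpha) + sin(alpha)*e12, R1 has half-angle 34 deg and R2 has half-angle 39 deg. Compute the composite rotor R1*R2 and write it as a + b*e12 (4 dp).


Same-plane rotors commute and their half-angles add:
R1*R2 = cos(a1 + a2) + sin(a1 + a2)*e12.
a1 + a2 = 34 + 39 = 73 deg
cos(73 deg) = 0.2924
sin(73 deg) = 0.9563
R1*R2 = 0.2924 + 0.9563*e12


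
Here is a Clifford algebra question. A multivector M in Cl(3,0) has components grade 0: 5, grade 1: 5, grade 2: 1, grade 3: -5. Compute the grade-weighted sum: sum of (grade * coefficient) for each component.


Grade-weighted sum = sum of grade_k * coefficient_k
0*5 = 0
1*5 = 5
2*1 = 2
3*(-5) = -15
Total = 0 + 5 + 2 + (-15) = -8


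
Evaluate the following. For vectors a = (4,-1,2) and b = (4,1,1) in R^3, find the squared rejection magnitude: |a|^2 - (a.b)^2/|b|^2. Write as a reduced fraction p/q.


|a|^2 = 4^2 + (-1)^2 + 2^2 = 21
|b|^2 = 4^2 + 1^2 + 1^2 = 18
a . b = 4*4 + (-1)*1 + 2*1 = 17
(a.b)^2 = 17^2 = 289
|rej|^2 = 21 - 289/18
= (378 - 289)/18
= 89/18
In lowest terms: 89/18


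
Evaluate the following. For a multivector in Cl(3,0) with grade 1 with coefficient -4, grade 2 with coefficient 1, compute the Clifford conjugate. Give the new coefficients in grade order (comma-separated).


Clifford conjugate sign for grade k: (-1)^(k(k+1)/2)
Grade 1: (-1)^(1*2/2) = (-1)^1 = -1, coeff -4 -> 4
Grade 2: (-1)^(2*3/2) = (-1)^3 = -1, coeff 1 -> -1
Conjugated coefficients: 4, -1


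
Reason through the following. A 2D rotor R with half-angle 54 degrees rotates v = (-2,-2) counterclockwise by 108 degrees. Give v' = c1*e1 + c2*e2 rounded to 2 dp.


Rotor R = cos(54deg) - sin(54deg)*e12
Rotation angle theta = 2 * 54 = 108 degrees
v' = R*v*~R rotates v by theta.
cos(108deg) = -0.3090, sin(108deg) = 0.9511
v'_1 = -2*cos(108deg) - (-2)*sin(108deg)
= -2*(-0.3090) - (-2)*0.9511
= 2.52
v'_2 = -2*sin(108deg) + (-2)*cos(108deg)
= -2*0.9511 + (-2)*(-0.3090)
= -1.28
v' = 2.52*e1 - 1.28*e2


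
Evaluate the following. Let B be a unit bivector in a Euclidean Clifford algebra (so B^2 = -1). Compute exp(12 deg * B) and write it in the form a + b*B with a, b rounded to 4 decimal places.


For a unit bivector B with B^2 = -1, the exponential series gives
e^(theta*B) = cos(theta) + sin(theta)*B (the GA analogue of Euler's formula).
theta = 12 degrees = 0.20944 rad
cos(12 deg) = 0.9781
sin(12 deg) = 0.2079
exp(theta*B) = 0.9781 + 0.2079*B


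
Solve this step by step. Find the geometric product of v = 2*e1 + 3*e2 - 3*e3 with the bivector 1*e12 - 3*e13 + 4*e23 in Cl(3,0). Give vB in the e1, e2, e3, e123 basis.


vB has grade-1 (vector) and grade-3 (trivector) parts: vB = (v _| B) + (v ^ B).
Vector part <vB>_1:
  e1: -v2*b12 - v3*b13 = -(3)*(1) - (-3)*(-3) = -12
  e2: v1*b12 - v3*b23 = (2)*(1) - (-3)*(4) = 14
  e3: v1*b13 + v2*b23 = (2)*(-3) + (3)*(4) = 6
Trivector part <vB>_3:
  e123: v1*b23 - v2*b13 + v3*b12 = (2)*(4) - (3)*(-3) + (-3)*(1) = 14
vB = -12*e1 + 14*e2 + 6*e3 + 14*e123


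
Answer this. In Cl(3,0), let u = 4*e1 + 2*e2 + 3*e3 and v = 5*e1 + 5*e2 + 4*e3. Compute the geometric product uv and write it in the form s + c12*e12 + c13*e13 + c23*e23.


In Cl(3,0): e_i^2 = 1, e_ie_j = -e_je_i for i != j.
Scalar part = u . v = 4*5 + 2*5 + 3*4
= 20 + 10 + 12 = 42
e12 coeff = 4*5 - 2*5 = 20 - 10 = 10
e13 coeff = 4*4 - 3*5 = 16 - 15 = 1
e23 coeff = 2*4 - 3*5 = 8 - 15 = -7
uv = 42 + 10*e12 + 1*e13 - 7*e23


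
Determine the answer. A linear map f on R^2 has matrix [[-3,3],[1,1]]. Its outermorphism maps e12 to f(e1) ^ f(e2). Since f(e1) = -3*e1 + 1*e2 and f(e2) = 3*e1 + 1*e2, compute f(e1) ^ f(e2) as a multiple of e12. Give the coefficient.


The outermorphism of a linear map f sends e1^e2 to f(e1)^f(e2).
f(e1) = -3*e1 + 1*e2
f(e2) = 3*e1 + 1*e2
f(e1) ^ f(e2) = (-3*e1 + 1*e2) ^ (3*e1 + 1*e2)
= (-3)*1*e12 + 1*3*e21
= (-3 - 3)*e12
= -6*e12
Coefficient = -6


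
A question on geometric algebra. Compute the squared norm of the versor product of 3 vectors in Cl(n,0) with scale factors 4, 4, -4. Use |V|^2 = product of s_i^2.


Each vector v_i has |v_i|^2 = s_i^2
Squared scales: 4^2 = 16, 4^2 = 16, (-4)^2 = 16
|V|^2 = 16 * 16 * 16
= 4096


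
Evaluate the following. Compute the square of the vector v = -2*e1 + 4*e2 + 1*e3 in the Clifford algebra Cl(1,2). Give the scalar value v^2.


v^2 = sum of c_i^2 * e_i^2
Positive signature terms (e_i^2 = +1): (-2)^2 = 4
Negative signature terms (e_j^2 = -1): 4^2 + 1^2 = 17
v^2 = 4 - 17 = -13


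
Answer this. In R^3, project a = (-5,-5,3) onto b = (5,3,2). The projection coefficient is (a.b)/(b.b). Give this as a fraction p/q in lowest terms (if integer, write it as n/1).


Projection coefficient = (a . b) / (b . b)
a . b = (-5)*5 + (-5)*3 + 3*2
= -25 + (-15) + 6 = -34
b . b = 5^2 + 3^2 + 2^2
= 25 + 9 + 4 = 38
Coefficient = -34/38
In lowest terms: -17/19


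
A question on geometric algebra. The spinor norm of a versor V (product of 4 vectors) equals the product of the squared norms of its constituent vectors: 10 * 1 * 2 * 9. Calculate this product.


Spinor norm N(V) = |v1|^2 * |v2|^2 * ... * |v4|^2
= 10 * 1 * 2 * 9
Running product: 10, 10, 20, 180
N(V) = 180


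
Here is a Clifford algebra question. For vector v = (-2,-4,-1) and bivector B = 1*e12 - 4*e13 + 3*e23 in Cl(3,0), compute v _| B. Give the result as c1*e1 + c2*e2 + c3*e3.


Left contraction v _| B = <vB>_1 (grade-1 part of the geometric product vB).
Using e1_|e12 = e2, e2_|e12 = -e1, e1_|e13 = e3, e3_|e13 = -e1, e2_|e23 = e3, e3_|e23 = -e2:
e1 coeff: -v2*b12 - v3*b13 = -(-4)*(1) - (-1)*(-4) = 0
e2 coeff: v1*b12 - v3*b23 = (-2)*(1) - (-1)*(3) = 1
e3 coeff: v1*b13 + v2*b23 = (-2)*(-4) + (-4)*(3) = -4
v _| B = 0*e1 + 1*e2 - 4*e3


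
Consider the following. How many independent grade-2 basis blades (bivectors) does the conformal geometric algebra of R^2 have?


The conformal model of R^2 uses Cl(3,1) with m = 2 + 2 = 4 generators.
Number of grade-2 blades = C(m, 2) = C(4, 2)
= 4*3/2 = 6


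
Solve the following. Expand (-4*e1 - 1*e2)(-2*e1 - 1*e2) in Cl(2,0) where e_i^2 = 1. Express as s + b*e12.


Expand: (-4*e1 - 1*e2)(-2*e1 - 1*e2)
= (-4)*(-2)*e1e1 + (-4)*(-1)*e1e2 + (-1)*(-2)*e2e1 + (-1)*(-1)*e2e2
Using e1^2 = e2^2 = 1, e2e1 = -e1e2:
Scalar part s = (-4)*(-2) + (-1)*(-1) = 8 + 1 = 9
Bivector part b = (-4)*(-1) - (-1)*(-2) = 4 - 2 = 2
uv = 9 + 2*e12


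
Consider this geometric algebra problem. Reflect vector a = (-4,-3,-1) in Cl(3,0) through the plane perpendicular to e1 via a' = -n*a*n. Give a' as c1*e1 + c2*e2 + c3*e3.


Reflection formula: a' = -n*a*n, with n = e1 (unit vector, n^2 = 1).
For reflection through hyperplane perp to e1:
The component along e1 flips sign, others stay.
a = (-4, -3, -1)
a' = (4, -3, -1)
a' = 4*e1 - 3*e2 - 1*e3


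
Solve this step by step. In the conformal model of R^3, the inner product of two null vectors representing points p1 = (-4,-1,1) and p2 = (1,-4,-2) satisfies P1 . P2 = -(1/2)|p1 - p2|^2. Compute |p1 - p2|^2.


p1 - p2 = (-5, 3, 3)
|p1 - p2|^2 = (-5)^2 + 3^2 + 3^2
= 25 + 9 + 9
= 43


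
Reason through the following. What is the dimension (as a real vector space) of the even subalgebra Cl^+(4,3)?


Even subalgebra dimension = 2^(n-1)
n = 4 + 3 = 7
2^(7 - 1) = 2^6 = 64
Verification: sum of C(7,k) for even k = 1 + 21 + 35 + 7 = 64
Result = 64
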